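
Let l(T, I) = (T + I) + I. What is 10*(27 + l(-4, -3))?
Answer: 170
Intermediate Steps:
l(T, I) = T + 2*I (l(T, I) = (I + T) + I = T + 2*I)
10*(27 + l(-4, -3)) = 10*(27 + (-4 + 2*(-3))) = 10*(27 + (-4 - 6)) = 10*(27 - 10) = 10*17 = 170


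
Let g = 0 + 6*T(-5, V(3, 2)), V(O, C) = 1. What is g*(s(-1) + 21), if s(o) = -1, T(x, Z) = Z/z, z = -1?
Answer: -120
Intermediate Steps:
T(x, Z) = -Z (T(x, Z) = Z/(-1) = Z*(-1) = -Z)
g = -6 (g = 0 + 6*(-1*1) = 0 + 6*(-1) = 0 - 6 = -6)
g*(s(-1) + 21) = -6*(-1 + 21) = -6*20 = -120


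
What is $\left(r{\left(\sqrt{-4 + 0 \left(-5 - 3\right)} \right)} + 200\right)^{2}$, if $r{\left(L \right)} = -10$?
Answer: $36100$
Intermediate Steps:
$\left(r{\left(\sqrt{-4 + 0 \left(-5 - 3\right)} \right)} + 200\right)^{2} = \left(-10 + 200\right)^{2} = 190^{2} = 36100$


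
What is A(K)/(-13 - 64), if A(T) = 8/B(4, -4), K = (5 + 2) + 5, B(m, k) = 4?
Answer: -2/77 ≈ -0.025974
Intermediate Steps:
K = 12 (K = 7 + 5 = 12)
A(T) = 2 (A(T) = 8/4 = 8*(¼) = 2)
A(K)/(-13 - 64) = 2/(-13 - 64) = 2/(-77) = 2*(-1/77) = -2/77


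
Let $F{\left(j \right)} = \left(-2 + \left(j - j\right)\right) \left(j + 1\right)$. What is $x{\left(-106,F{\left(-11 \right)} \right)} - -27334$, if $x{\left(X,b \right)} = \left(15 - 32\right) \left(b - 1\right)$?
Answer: $27011$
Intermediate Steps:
$F{\left(j \right)} = -2 - 2 j$ ($F{\left(j \right)} = \left(-2 + 0\right) \left(1 + j\right) = - 2 \left(1 + j\right) = -2 - 2 j$)
$x{\left(X,b \right)} = 17 - 17 b$ ($x{\left(X,b \right)} = - 17 \left(-1 + b\right) = 17 - 17 b$)
$x{\left(-106,F{\left(-11 \right)} \right)} - -27334 = \left(17 - 17 \left(-2 - -22\right)\right) - -27334 = \left(17 - 17 \left(-2 + 22\right)\right) + 27334 = \left(17 - 340\right) + 27334 = -323 + 27334 = 27011$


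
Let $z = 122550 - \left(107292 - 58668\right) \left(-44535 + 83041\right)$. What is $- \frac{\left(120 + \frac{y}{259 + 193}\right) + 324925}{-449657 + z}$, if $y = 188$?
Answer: $\frac{36730132}{211608642163} \approx 0.00017358$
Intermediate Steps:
$z = -1872193194$ ($z = 122550 - 48624 \cdot 38506 = 122550 - 1872315744 = -1872193194$)
$- \frac{\left(120 + \frac{y}{259 + 193}\right) + 324925}{-449657 + z} = - \frac{\left(120 + \frac{1}{259 + 193} \cdot 188\right) + 324925}{-449657 - 1872193194} = - \frac{\left(120 + \frac{1}{452} \cdot 188\right) + 324925}{-1872642851} = - \frac{\left(\left(120 + \frac{1}{452} \cdot 188\right) + 324925\right) \left(-1\right)}{1872642851} = - \frac{\left(\left(120 + \frac{47}{113}\right) + 324925\right) \left(-1\right)}{1872642851} = - \frac{\left(\frac{13607}{113} + 324925\right) \left(-1\right)}{1872642851} = - \frac{36730132 \left(-1\right)}{113 \cdot 1872642851} = \left(-1\right) \left(- \frac{36730132}{211608642163}\right) = \frac{36730132}{211608642163}$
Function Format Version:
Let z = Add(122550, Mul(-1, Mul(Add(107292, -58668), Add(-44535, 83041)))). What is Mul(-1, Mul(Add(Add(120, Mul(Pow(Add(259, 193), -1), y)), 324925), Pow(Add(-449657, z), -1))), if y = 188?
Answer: Rational(36730132, 211608642163) ≈ 0.00017358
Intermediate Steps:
z = -1872193194 (z = Add(122550, Mul(-1, Mul(48624, 38506))) = Add(122550, Mul(-1, 1872315744)) = Add(122550, -1872315744) = -1872193194)
Mul(-1, Mul(Add(Add(120, Mul(Pow(Add(259, 193), -1), y)), 324925), Pow(Add(-449657, z), -1))) = Mul(-1, Mul(Add(Add(120, Mul(Pow(Add(259, 193), -1), 188)), 324925), Pow(Add(-449657, -1872193194), -1))) = Mul(-1, Mul(Add(Add(120, Mul(Pow(452, -1), 188)), 324925), Pow(-1872642851, -1))) = Mul(-1, Mul(Add(Add(120, Mul(Rational(1, 452), 188)), 324925), Rational(-1, 1872642851))) = Mul(-1, Mul(Add(Add(120, Rational(47, 113)), 324925), Rational(-1, 1872642851))) = Mul(-1, Mul(Add(Rational(13607, 113), 324925), Rational(-1, 1872642851))) = Mul(-1, Mul(Rational(36730132, 113), Rational(-1, 1872642851))) = Mul(-1, Rational(-36730132, 211608642163)) = Rational(36730132, 211608642163)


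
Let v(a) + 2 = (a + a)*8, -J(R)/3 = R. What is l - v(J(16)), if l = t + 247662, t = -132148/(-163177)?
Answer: 40538520612/163177 ≈ 2.4843e+5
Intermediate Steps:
J(R) = -3*R
t = 132148/163177 (t = -132148*(-1/163177) = 132148/163177 ≈ 0.80984)
v(a) = -2 + 16*a (v(a) = -2 + (a + a)*8 = -2 + (2*a)*8 = -2 + 16*a)
l = 40412874322/163177 (l = 132148/163177 + 247662 = 40412874322/163177 ≈ 2.4766e+5)
l - v(J(16)) = 40412874322/163177 - (-2 + 16*(-3*16)) = 40412874322/163177 - (-2 + 16*(-48)) = 40412874322/163177 - (-2 - 768) = 40412874322/163177 - 1*(-770) = 40412874322/163177 + 770 = 40538520612/163177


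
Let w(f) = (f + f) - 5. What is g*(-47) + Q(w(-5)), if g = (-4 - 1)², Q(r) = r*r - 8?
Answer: -958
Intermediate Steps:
w(f) = -5 + 2*f (w(f) = 2*f - 5 = -5 + 2*f)
Q(r) = -8 + r² (Q(r) = r² - 8 = -8 + r²)
g = 25 (g = (-5)² = 25)
g*(-47) + Q(w(-5)) = 25*(-47) + (-8 + (-5 + 2*(-5))²) = -1175 + (-8 + (-5 - 10)²) = -1175 + (-8 + (-15)²) = -1175 + (-8 + 225) = -1175 + 217 = -958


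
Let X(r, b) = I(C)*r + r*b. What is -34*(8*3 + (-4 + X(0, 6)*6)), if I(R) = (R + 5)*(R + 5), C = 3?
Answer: -680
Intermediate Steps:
I(R) = (5 + R)² (I(R) = (5 + R)*(5 + R) = (5 + R)²)
X(r, b) = 64*r + b*r (X(r, b) = (5 + 3)²*r + r*b = 8²*r + b*r = 64*r + b*r)
-34*(8*3 + (-4 + X(0, 6)*6)) = -34*(8*3 + (-4 + (0*(64 + 6))*6)) = -34*(24 + (-4 + (0*70)*6)) = -34*(24 + (-4 + 0*6)) = -34*(24 + (-4 + 0)) = -34*(24 - 4) = -34*20 = -680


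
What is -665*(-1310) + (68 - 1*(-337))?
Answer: 871555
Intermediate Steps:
-665*(-1310) + (68 - 1*(-337)) = 871150 + (68 + 337) = 871150 + 405 = 871555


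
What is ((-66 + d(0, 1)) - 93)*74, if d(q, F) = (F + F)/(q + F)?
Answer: -11618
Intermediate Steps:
d(q, F) = 2*F/(F + q) (d(q, F) = (2*F)/(F + q) = 2*F/(F + q))
((-66 + d(0, 1)) - 93)*74 = ((-66 + 2*1/(1 + 0)) - 93)*74 = ((-66 + 2*1/1) - 93)*74 = ((-66 + 2*1*1) - 93)*74 = ((-66 + 2) - 93)*74 = (-64 - 93)*74 = -157*74 = -11618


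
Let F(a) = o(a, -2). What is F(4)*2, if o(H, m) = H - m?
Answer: 12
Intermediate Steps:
F(a) = 2 + a (F(a) = a - 1*(-2) = a + 2 = 2 + a)
F(4)*2 = (2 + 4)*2 = 6*2 = 12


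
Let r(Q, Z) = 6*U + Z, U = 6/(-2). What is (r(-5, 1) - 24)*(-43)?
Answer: 1763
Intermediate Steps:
U = -3 (U = 6*(-½) = -3)
r(Q, Z) = -18 + Z (r(Q, Z) = 6*(-3) + Z = -18 + Z)
(r(-5, 1) - 24)*(-43) = ((-18 + 1) - 24)*(-43) = (-17 - 24)*(-43) = -41*(-43) = 1763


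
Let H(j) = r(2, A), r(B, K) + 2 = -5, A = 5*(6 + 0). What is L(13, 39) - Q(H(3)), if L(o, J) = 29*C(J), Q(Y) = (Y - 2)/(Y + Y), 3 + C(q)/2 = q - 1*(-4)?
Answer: 32471/14 ≈ 2319.4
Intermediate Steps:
A = 30 (A = 5*6 = 30)
C(q) = 2 + 2*q (C(q) = -6 + 2*(q - 1*(-4)) = -6 + 2*(q + 4) = -6 + 2*(4 + q) = -6 + (8 + 2*q) = 2 + 2*q)
r(B, K) = -7 (r(B, K) = -2 - 5 = -7)
H(j) = -7
Q(Y) = (-2 + Y)/(2*Y) (Q(Y) = (-2 + Y)/((2*Y)) = (-2 + Y)*(1/(2*Y)) = (-2 + Y)/(2*Y))
L(o, J) = 58 + 58*J (L(o, J) = 29*(2 + 2*J) = 58 + 58*J)
L(13, 39) - Q(H(3)) = (58 + 58*39) - (-2 - 7)/(2*(-7)) = (58 + 2262) - (-1)*(-9)/(2*7) = 2320 - 1*9/14 = 2320 - 9/14 = 32471/14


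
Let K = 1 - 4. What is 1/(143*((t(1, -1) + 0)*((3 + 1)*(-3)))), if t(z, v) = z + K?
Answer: 1/3432 ≈ 0.00029138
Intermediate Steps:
K = -3
t(z, v) = -3 + z (t(z, v) = z - 3 = -3 + z)
1/(143*((t(1, -1) + 0)*((3 + 1)*(-3)))) = 1/(143*(((-3 + 1) + 0)*((3 + 1)*(-3)))) = 1/(143*((-2 + 0)*(4*(-3)))) = 1/(143*(-2*(-12))) = 1/(143*24) = 1/3432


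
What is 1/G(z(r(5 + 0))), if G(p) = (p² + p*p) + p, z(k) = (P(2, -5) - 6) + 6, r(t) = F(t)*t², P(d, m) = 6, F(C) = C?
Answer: 1/78 ≈ 0.012821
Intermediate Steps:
r(t) = t³ (r(t) = t*t² = t³)
z(k) = 6 (z(k) = (6 - 6) + 6 = 0 + 6 = 6)
G(p) = p + 2*p² (G(p) = (p² + p²) + p = 2*p² + p = p + 2*p²)
1/G(z(r(5 + 0))) = 1/(6*(1 + 2*6)) = 1/(6*(1 + 12)) = 1/(6*13) = 1/78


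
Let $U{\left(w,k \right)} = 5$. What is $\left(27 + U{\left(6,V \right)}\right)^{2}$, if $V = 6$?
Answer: $1024$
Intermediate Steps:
$\left(27 + U{\left(6,V \right)}\right)^{2} = \left(27 + 5\right)^{2} = 32^{2} = 1024$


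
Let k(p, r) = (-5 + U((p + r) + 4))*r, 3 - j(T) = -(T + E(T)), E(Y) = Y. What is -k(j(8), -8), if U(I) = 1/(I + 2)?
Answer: -672/17 ≈ -39.529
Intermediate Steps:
U(I) = 1/(2 + I)
j(T) = 3 + 2*T (j(T) = 3 - (-1)*(T + T) = 3 - (-1)*2*T = 3 - (-2)*T = 3 + 2*T)
k(p, r) = r*(-5 + 1/(6 + p + r)) (k(p, r) = (-5 + 1/(2 + ((p + r) + 4)))*r = (-5 + 1/(2 + (4 + p + r)))*r = (-5 + 1/(6 + p + r))*r = r*(-5 + 1/(6 + p + r)))
-k(j(8), -8) = -(-1)*(-8)*(29 + 5*(3 + 2*8) + 5*(-8))/(6 + (3 + 2*8) - 8) = -(-1)*(-8)*(29 + 5*(3 + 16) - 40)/(6 + (3 + 16) - 8) = -(-1)*(-8)*(29 + 5*19 - 40)/(6 + 19 - 8) = -(-1)*(-8)*(29 + 95 - 40)/17 = -(-1)*(-8)*84/17 = -1*672/17 = -672/17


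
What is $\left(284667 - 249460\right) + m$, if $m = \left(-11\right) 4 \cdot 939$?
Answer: $-6109$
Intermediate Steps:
$m = -41316$ ($m = \left(-44\right) 939 = -41316$)
$\left(284667 - 249460\right) + m = \left(284667 - 249460\right) - 41316 = 35207 - 41316 = -6109$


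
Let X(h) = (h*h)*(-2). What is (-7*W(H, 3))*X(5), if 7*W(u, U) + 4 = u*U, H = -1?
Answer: -350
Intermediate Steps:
W(u, U) = -4/7 + U*u/7 (W(u, U) = -4/7 + (u*U)/7 = -4/7 + (U*u)/7 = -4/7 + U*u/7)
X(h) = -2*h² (X(h) = h²*(-2) = -2*h²)
(-7*W(H, 3))*X(5) = (-7*(-4/7 + (⅐)*3*(-1)))*(-2*5²) = (-7*(-4/7 - 3/7))*(-2*25) = -7*(-1)*(-50) = 7*(-50) = -350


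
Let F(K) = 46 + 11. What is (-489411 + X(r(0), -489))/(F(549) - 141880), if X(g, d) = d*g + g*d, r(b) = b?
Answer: 489411/141823 ≈ 3.4509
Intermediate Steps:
F(K) = 57
X(g, d) = 2*d*g (X(g, d) = d*g + d*g = 2*d*g)
(-489411 + X(r(0), -489))/(F(549) - 141880) = (-489411 + 2*(-489)*0)/(57 - 141880) = (-489411 + 0)/(-141823) = -489411*(-1/141823) = 489411/141823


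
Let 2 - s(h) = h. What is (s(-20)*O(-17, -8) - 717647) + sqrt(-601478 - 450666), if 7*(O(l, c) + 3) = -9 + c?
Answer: -5024365/7 + 4*I*sqrt(65759) ≈ -7.1777e+5 + 1025.7*I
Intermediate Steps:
O(l, c) = -30/7 + c/7 (O(l, c) = -3 + (-9 + c)/7 = -3 + (-9/7 + c/7) = -30/7 + c/7)
s(h) = 2 - h
(s(-20)*O(-17, -8) - 717647) + sqrt(-601478 - 450666) = ((2 - 1*(-20))*(-30/7 + (1/7)*(-8)) - 717647) + sqrt(-601478 - 450666) = ((2 + 20)*(-30/7 - 8/7) - 717647) + sqrt(-1052144) = (22*(-38/7) - 717647) + 4*I*sqrt(65759) = (-836/7 - 717647) + 4*I*sqrt(65759) = -5024365/7 + 4*I*sqrt(65759)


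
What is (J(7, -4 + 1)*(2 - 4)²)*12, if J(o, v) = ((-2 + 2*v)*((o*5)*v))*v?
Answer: -120960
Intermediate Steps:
J(o, v) = 5*o*v²*(-2 + 2*v) (J(o, v) = ((-2 + 2*v)*((5*o)*v))*v = ((-2 + 2*v)*(5*o*v))*v = (5*o*v*(-2 + 2*v))*v = 5*o*v²*(-2 + 2*v))
(J(7, -4 + 1)*(2 - 4)²)*12 = ((10*7*(-4 + 1)²*(-1 + (-4 + 1)))*(2 - 4)²)*12 = ((10*7*(-3)²*(-1 - 3))*(-2)²)*12 = ((10*7*9*(-4))*4)*12 = -2520*4*12 = -10080*12 = -120960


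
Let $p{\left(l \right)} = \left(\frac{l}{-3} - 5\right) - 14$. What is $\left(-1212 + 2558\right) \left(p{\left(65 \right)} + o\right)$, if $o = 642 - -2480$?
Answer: $\frac{12442424}{3} \approx 4.1475 \cdot 10^{6}$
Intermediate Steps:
$o = 3122$ ($o = 642 + 2480 = 3122$)
$p{\left(l \right)} = -19 - \frac{l}{3}$ ($p{\left(l \right)} = \left(l \left(- \frac{1}{3}\right) - 5\right) - 14 = \left(- \frac{l}{3} - 5\right) - 14 = \left(-5 - \frac{l}{3}\right) - 14 = -19 - \frac{l}{3}$)
$\left(-1212 + 2558\right) \left(p{\left(65 \right)} + o\right) = \left(-1212 + 2558\right) \left(\left(-19 - \frac{65}{3}\right) + 3122\right) = 1346 \left(\left(-19 - \frac{65}{3}\right) + 3122\right) = 1346 \left(- \frac{122}{3} + 3122\right) = 1346 \cdot \frac{9244}{3} = \frac{12442424}{3}$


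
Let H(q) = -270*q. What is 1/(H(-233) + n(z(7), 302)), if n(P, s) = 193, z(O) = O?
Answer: 1/63103 ≈ 1.5847e-5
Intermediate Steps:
1/(H(-233) + n(z(7), 302)) = 1/(-270*(-233) + 193) = 1/(62910 + 193) = 1/63103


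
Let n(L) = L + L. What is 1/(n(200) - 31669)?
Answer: -1/31269 ≈ -3.1981e-5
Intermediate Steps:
n(L) = 2*L
1/(n(200) - 31669) = 1/(2*200 - 31669) = 1/(400 - 31669) = 1/(-31269) = -1/31269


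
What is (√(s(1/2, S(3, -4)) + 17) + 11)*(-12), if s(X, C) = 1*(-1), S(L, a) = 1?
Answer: -180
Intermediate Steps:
s(X, C) = -1
(√(s(1/2, S(3, -4)) + 17) + 11)*(-12) = (√(-1 + 17) + 11)*(-12) = (√16 + 11)*(-12) = (4 + 11)*(-12) = 15*(-12) = -180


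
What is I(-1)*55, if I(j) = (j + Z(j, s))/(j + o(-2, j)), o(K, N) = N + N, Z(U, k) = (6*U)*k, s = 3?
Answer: 1045/3 ≈ 348.33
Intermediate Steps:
Z(U, k) = 6*U*k
o(K, N) = 2*N
I(j) = 19/3 (I(j) = (j + 6*j*3)/(j + 2*j) = (j + 18*j)/((3*j)) = (19*j)*(1/(3*j)) = 19/3)
I(-1)*55 = (19/3)*55 = 1045/3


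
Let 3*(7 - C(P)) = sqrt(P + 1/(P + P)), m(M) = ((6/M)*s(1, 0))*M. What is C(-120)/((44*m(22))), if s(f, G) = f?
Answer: 7/264 - I*sqrt(432015)/47520 ≈ 0.026515 - 0.013832*I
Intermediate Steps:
m(M) = 6 (m(M) = ((6/M)*1)*M = (6/M)*M = 6)
C(P) = 7 - sqrt(P + 1/(2*P))/3 (C(P) = 7 - sqrt(P + 1/(P + P))/3 = 7 - sqrt(P + 1/(2*P))/3)
C(-120)/((44*m(22))) = (7 - sqrt(2/(-120) + 4*(-120))/6)/((44*6)) = (7 - sqrt(2*(-1/120) - 480)/6)/264 = (7 - sqrt(-1/60 - 480)/6)*(1/264) = (7 - I*sqrt(432015)/180)*(1/264) = 7/264 - I*sqrt(432015)/47520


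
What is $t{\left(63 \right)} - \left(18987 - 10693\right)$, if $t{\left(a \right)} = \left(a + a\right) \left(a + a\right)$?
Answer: $7582$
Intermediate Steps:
$t{\left(a \right)} = 4 a^{2}$ ($t{\left(a \right)} = 2 a 2 a = 4 a^{2}$)
$t{\left(63 \right)} - \left(18987 - 10693\right) = 4 \cdot 63^{2} - \left(18987 - 10693\right) = 4 \cdot 3969 - \left(18987 - 10693\right) = 15876 - 8294 = 7582$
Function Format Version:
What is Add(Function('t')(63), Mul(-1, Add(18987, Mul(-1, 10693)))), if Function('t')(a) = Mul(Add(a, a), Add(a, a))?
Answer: 7582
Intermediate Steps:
Function('t')(a) = Mul(4, Pow(a, 2)) (Function('t')(a) = Mul(Mul(2, a), Mul(2, a)) = Mul(4, Pow(a, 2)))
Add(Function('t')(63), Mul(-1, Add(18987, Mul(-1, 10693)))) = Add(Mul(4, Pow(63, 2)), Mul(-1, Add(18987, Mul(-1, 10693)))) = Add(Mul(4, 3969), Mul(-1, Add(18987, -10693))) = Add(15876, Mul(-1, 8294)) = Add(15876, -8294) = 7582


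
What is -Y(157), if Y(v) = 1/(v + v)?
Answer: -1/314 ≈ -0.0031847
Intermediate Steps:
Y(v) = 1/(2*v)
-Y(157) = -1/(2*157) = -1*1/314 = -1/314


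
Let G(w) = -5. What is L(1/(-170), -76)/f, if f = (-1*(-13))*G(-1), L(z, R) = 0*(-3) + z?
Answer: 1/11050 ≈ 9.0498e-5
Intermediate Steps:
L(z, R) = z (L(z, R) = 0 + z = z)
f = -65 (f = -1*(-13)*(-5) = 13*(-5) = -65)
L(1/(-170), -76)/f = 1/(-170*(-65)) = -1/170*(-1/65) = 1/11050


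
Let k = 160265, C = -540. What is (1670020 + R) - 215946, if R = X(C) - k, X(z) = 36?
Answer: 1293845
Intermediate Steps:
R = -160229 (R = 36 - 1*160265 = 36 - 160265 = -160229)
(1670020 + R) - 215946 = (1670020 - 160229) - 215946 = 1509791 - 215946 = 1293845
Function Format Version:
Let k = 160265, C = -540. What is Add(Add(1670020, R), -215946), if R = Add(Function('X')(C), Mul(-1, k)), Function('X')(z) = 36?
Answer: 1293845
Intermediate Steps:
R = -160229 (R = Add(36, Mul(-1, 160265)) = Add(36, -160265) = -160229)
Add(Add(1670020, R), -215946) = Add(Add(1670020, -160229), -215946) = Add(1509791, -215946) = 1293845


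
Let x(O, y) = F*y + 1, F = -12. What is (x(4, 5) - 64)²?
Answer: 15129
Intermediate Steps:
x(O, y) = 1 - 12*y (x(O, y) = -12*y + 1 = 1 - 12*y)
(x(4, 5) - 64)² = ((1 - 12*5) - 64)² = ((1 - 60) - 64)² = (-59 - 64)² = (-123)² = 15129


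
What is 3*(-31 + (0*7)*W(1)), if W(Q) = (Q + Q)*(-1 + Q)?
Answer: -93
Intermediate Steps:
W(Q) = 2*Q*(-1 + Q) (W(Q) = (2*Q)*(-1 + Q) = 2*Q*(-1 + Q))
3*(-31 + (0*7)*W(1)) = 3*(-31 + (0*7)*(2*1*(-1 + 1))) = 3*(-31 + 0*(2*1*0)) = 3*(-31 + 0*0) = 3*(-31 + 0) = 3*(-31) = -93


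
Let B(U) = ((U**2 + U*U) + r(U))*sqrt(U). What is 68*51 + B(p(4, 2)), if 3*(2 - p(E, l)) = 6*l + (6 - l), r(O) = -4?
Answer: 3468 + 164*I*sqrt(30)/27 ≈ 3468.0 + 33.269*I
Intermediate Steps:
p(E, l) = -5*l/3 (p(E, l) = 2 - (6*l + (6 - l))/3 = 2 - (6 + 5*l)/3 = 2 + (-2 - 5*l/3) = -5*l/3)
B(U) = sqrt(U)*(-4 + 2*U**2) (B(U) = ((U**2 + U*U) - 4)*sqrt(U) = ((U**2 + U**2) - 4)*sqrt(U) = (2*U**2 - 4)*sqrt(U) = (-4 + 2*U**2)*sqrt(U) = sqrt(U)*(-4 + 2*U**2))
68*51 + B(p(4, 2)) = 68*51 + 2*sqrt(-5/3*2)*(-2 + (-5/3*2)**2) = 3468 + 2*sqrt(-10/3)*(-2 + (-10/3)**2) = 3468 + 2*(I*sqrt(30)/3)*(-2 + 100/9) = 3468 + 2*(I*sqrt(30)/3)*(82/9) = 3468 + 164*I*sqrt(30)/27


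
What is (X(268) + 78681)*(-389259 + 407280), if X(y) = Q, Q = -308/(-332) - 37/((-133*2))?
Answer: 31305048074091/22078 ≈ 1.4179e+9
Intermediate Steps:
Q = 23553/22078 (Q = -308*(-1/332) - 37/(-266) = 77/83 - 37*(-1/266) = 77/83 + 37/266 = 23553/22078 ≈ 1.0668)
X(y) = 23553/22078
(X(268) + 78681)*(-389259 + 407280) = (23553/22078 + 78681)*(-389259 + 407280) = (1737142671/22078)*18021 = 31305048074091/22078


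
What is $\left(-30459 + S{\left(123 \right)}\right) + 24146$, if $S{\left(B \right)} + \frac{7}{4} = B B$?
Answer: $\frac{35257}{4} \approx 8814.3$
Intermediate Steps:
$S{\left(B \right)} = - \frac{7}{4} + B^{2}$ ($S{\left(B \right)} = - \frac{7}{4} + B B = - \frac{7}{4} + B^{2}$)
$\left(-30459 + S{\left(123 \right)}\right) + 24146 = \left(-30459 - \left(\frac{7}{4} - 123^{2}\right)\right) + 24146 = \left(-30459 + \left(- \frac{7}{4} + 15129\right)\right) + 24146 = \left(-30459 + \frac{60509}{4}\right) + 24146 = - \frac{61327}{4} + 24146 = \frac{35257}{4}$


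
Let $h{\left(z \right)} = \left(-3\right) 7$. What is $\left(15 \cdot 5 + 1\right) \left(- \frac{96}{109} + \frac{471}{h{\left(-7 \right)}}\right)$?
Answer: $- \frac{1351660}{763} \approx -1771.5$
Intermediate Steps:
$h{\left(z \right)} = -21$
$\left(15 \cdot 5 + 1\right) \left(- \frac{96}{109} + \frac{471}{h{\left(-7 \right)}}\right) = \left(15 \cdot 5 + 1\right) \left(- \frac{96}{109} + \frac{471}{-21}\right) = \left(75 + 1\right) \left(\left(-96\right) \frac{1}{109} + 471 \left(- \frac{1}{21}\right)\right) = 76 \left(- \frac{96}{109} - \frac{157}{7}\right) = 76 \left(- \frac{17785}{763}\right) = - \frac{1351660}{763}$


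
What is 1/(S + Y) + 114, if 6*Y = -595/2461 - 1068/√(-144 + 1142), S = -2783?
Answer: 96065393283771090084/842681544532696819 + 19405093284*√998/842681544532696819 ≈ 114.00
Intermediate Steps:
Y = -595/14766 - 89*√998/499 (Y = (-595/2461 - 1068/√(-144 + 1142))/6 = (-595*1/2461 - 1068*√998/998)/6 = (-595/2461 - 534*√998/499)/6 = -595/14766 - 89*√998/499 ≈ -5.6748)
1/(S + Y) + 114 = 1/(-2783 + (-595/14766 - 89*√998/499)) + 114 = 1/(-41094373/14766 - 89*√998/499) + 114 = 114 + 1/(-41094373/14766 - 89*√998/499)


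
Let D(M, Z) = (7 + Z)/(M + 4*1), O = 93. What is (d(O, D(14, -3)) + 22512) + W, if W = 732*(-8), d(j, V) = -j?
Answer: 16563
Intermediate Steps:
D(M, Z) = (7 + Z)/(4 + M) (D(M, Z) = (7 + Z)/(M + 4) = (7 + Z)/(4 + M))
W = -5856
(d(O, D(14, -3)) + 22512) + W = (-1*93 + 22512) - 5856 = (-93 + 22512) - 5856 = 22419 - 5856 = 16563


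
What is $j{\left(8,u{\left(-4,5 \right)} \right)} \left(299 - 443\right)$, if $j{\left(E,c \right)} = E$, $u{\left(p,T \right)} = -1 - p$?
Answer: $-1152$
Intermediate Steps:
$j{\left(8,u{\left(-4,5 \right)} \right)} \left(299 - 443\right) = 8 \left(299 - 443\right) = 8 \left(-144\right) = -1152$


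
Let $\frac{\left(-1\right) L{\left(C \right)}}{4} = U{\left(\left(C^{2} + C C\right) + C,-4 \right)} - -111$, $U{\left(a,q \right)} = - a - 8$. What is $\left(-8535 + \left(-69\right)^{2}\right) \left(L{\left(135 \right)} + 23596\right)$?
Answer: $-639783576$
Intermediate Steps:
$U{\left(a,q \right)} = -8 - a$
$L{\left(C \right)} = -412 + 4 C + 8 C^{2}$ ($L{\left(C \right)} = - 4 \left(\left(-8 - \left(\left(C^{2} + C C\right) + C\right)\right) - -111\right) = - 4 \left(\left(-8 - \left(\left(C^{2} + C^{2}\right) + C\right)\right) + 111\right) = - 4 \left(\left(-8 - \left(2 C^{2} + C\right)\right) + 111\right) = - 4 \left(\left(-8 - \left(C + 2 C^{2}\right)\right) + 111\right) = - 4 \left(\left(-8 - C - 2 C^{2}\right) + 111\right) = - 4 \left(103 - C - 2 C^{2}\right) = -412 + 4 C + 8 C^{2}$)
$\left(-8535 + \left(-69\right)^{2}\right) \left(L{\left(135 \right)} + 23596\right) = \left(-8535 + \left(-69\right)^{2}\right) \left(\left(-412 + 4 \cdot 135 \left(1 + 2 \cdot 135\right)\right) + 23596\right) = \left(-8535 + 4761\right) \left(\left(-412 + 4 \cdot 135 \left(1 + 270\right)\right) + 23596\right) = - 3774 \left(\left(-412 + 4 \cdot 135 \cdot 271\right) + 23596\right) = - 3774 \left(\left(-412 + 146340\right) + 23596\right) = - 3774 \left(145928 + 23596\right) = \left(-3774\right) 169524 = -639783576$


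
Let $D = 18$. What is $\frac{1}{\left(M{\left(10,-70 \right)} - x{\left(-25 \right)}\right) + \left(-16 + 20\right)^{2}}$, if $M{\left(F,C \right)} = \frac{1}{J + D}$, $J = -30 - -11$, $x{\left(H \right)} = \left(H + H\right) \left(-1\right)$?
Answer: $- \frac{1}{35} \approx -0.028571$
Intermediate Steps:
$x{\left(H \right)} = - 2 H$ ($x{\left(H \right)} = 2 H \left(-1\right) = - 2 H$)
$J = -19$ ($J = -30 + 11 = -19$)
$M{\left(F,C \right)} = -1$ ($M{\left(F,C \right)} = \frac{1}{-19 + 18} = \frac{1}{-1} = -1$)
$\frac{1}{\left(M{\left(10,-70 \right)} - x{\left(-25 \right)}\right) + \left(-16 + 20\right)^{2}} = \frac{1}{\left(-1 - \left(-2\right) \left(-25\right)\right) + \left(-16 + 20\right)^{2}} = \frac{1}{\left(-1 - 50\right) + 4^{2}} = \frac{1}{\left(-1 - 50\right) + 16} = \frac{1}{-51 + 16} = \frac{1}{-35} = - \frac{1}{35}$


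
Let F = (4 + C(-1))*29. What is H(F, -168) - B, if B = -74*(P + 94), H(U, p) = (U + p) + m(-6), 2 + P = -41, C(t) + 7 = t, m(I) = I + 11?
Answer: 3495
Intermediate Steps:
m(I) = 11 + I
C(t) = -7 + t
P = -43 (P = -2 - 41 = -43)
F = -116 (F = (4 + (-7 - 1))*29 = (4 - 8)*29 = -4*29 = -116)
H(U, p) = 5 + U + p (H(U, p) = (U + p) + (11 - 6) = (U + p) + 5 = 5 + U + p)
B = -3774 (B = -74*(-43 + 94) = -74*51 = -3774)
H(F, -168) - B = (5 - 116 - 168) - 1*(-3774) = -279 + 3774 = 3495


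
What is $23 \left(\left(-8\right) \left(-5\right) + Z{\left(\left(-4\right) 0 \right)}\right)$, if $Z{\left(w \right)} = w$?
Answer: $920$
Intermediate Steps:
$23 \left(\left(-8\right) \left(-5\right) + Z{\left(\left(-4\right) 0 \right)}\right) = 23 \left(\left(-8\right) \left(-5\right) - 0\right) = 23 \left(40 + 0\right) = 23 \cdot 40 = 920$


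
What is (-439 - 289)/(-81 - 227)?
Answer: 26/11 ≈ 2.3636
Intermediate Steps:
(-439 - 289)/(-81 - 227) = -728/(-308) = -728*(-1/308) = 26/11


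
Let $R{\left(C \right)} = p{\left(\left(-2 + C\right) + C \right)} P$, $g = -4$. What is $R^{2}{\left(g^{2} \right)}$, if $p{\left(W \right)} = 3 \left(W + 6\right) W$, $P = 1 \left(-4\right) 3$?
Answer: $1511654400$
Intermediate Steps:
$P = -12$ ($P = \left(-4\right) 3 = -12$)
$p{\left(W \right)} = W \left(18 + 3 W\right)$ ($p{\left(W \right)} = 3 \left(6 + W\right) W = \left(18 + 3 W\right) W = W \left(18 + 3 W\right)$)
$R{\left(C \right)} = - 36 \left(-2 + 2 C\right) \left(4 + 2 C\right)$ ($R{\left(C \right)} = 3 \left(\left(-2 + C\right) + C\right) \left(6 + \left(\left(-2 + C\right) + C\right)\right) \left(-12\right) = 3 \left(-2 + 2 C\right) \left(6 + \left(-2 + 2 C\right)\right) \left(-12\right) = 3 \left(-2 + 2 C\right) \left(4 + 2 C\right) \left(-12\right) = - 36 \left(-2 + 2 C\right) \left(4 + 2 C\right)$)
$R^{2}{\left(g^{2} \right)} = \left(288 - 144 \left(-4\right)^{2} - 144 \left(\left(-4\right)^{2}\right)^{2}\right)^{2} = \left(288 - 2304 - 144 \cdot 16^{2}\right)^{2} = \left(288 - 2304 - 36864\right)^{2} = \left(-38880\right)^{2} = 1511654400$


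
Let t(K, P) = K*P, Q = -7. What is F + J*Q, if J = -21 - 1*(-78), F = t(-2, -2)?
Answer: -395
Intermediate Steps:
F = 4 (F = -2*(-2) = 4)
J = 57 (J = -21 + 78 = 57)
F + J*Q = 4 + 57*(-7) = 4 - 399 = -395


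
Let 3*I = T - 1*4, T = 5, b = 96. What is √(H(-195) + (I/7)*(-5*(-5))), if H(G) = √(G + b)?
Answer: √(525 + 1323*I*√11)/21 ≈ 2.3676 + 2.1012*I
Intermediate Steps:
H(G) = √(96 + G) (H(G) = √(G + 96) = √(96 + G))
I = ⅓ (I = (5 - 1*4)/3 = (5 - 4)/3 = (⅓)*1 = ⅓ ≈ 0.33333)
√(H(-195) + (I/7)*(-5*(-5))) = √(√(96 - 195) + ((⅓)/7)*(-5*(-5))) = √(√(-99) + ((⅐)*(⅓))*25) = √(3*I*√11 + (1/21)*25) = √(3*I*√11 + 25/21) = √(25/21 + 3*I*√11)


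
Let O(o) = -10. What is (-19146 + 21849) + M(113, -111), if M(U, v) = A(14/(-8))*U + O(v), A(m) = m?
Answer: 9981/4 ≈ 2495.3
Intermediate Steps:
M(U, v) = -10 - 7*U/4 (M(U, v) = (14/(-8))*U - 10 = (14*(-1/8))*U - 10 = -7*U/4 - 10 = -10 - 7*U/4)
(-19146 + 21849) + M(113, -111) = (-19146 + 21849) + (-10 - 7/4*113) = 2703 + (-10 - 791/4) = 2703 - 831/4 = 9981/4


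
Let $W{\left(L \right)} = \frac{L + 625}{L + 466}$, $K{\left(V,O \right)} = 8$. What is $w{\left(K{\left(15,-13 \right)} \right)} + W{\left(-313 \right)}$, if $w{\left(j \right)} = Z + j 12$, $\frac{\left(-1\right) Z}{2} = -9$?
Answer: $\frac{5918}{51} \approx 116.04$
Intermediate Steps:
$Z = 18$ ($Z = \left(-2\right) \left(-9\right) = 18$)
$w{\left(j \right)} = 18 + 12 j$ ($w{\left(j \right)} = 18 + j 12 = 18 + 12 j$)
$W{\left(L \right)} = \frac{625 + L}{466 + L}$
$w{\left(K{\left(15,-13 \right)} \right)} + W{\left(-313 \right)} = \left(18 + 12 \cdot 8\right) + \frac{625 - 313}{466 - 313} = \left(18 + 96\right) + \frac{1}{153} \cdot 312 = 114 + \frac{1}{153} \cdot 312 = 114 + \frac{104}{51} = \frac{5918}{51}$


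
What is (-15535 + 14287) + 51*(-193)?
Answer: -11091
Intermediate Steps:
(-15535 + 14287) + 51*(-193) = -1248 - 9843 = -11091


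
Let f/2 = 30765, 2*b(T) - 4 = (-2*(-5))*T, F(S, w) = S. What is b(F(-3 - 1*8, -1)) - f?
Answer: -61583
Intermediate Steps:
b(T) = 2 + 5*T (b(T) = 2 + ((-2*(-5))*T)/2 = 2 + (10*T)/2 = 2 + 5*T)
f = 61530 (f = 2*30765 = 61530)
b(F(-3 - 1*8, -1)) - f = (2 + 5*(-3 - 1*8)) - 1*61530 = (2 + 5*(-3 - 8)) - 61530 = (2 + 5*(-11)) - 61530 = (2 - 55) - 61530 = -53 - 61530 = -61583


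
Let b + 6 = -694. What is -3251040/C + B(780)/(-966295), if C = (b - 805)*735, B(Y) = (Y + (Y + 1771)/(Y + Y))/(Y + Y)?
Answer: 101934196049558501/34683387226488000 ≈ 2.9390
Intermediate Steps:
b = -700 (b = -6 - 694 = -700)
B(Y) = (Y + (1771 + Y)/(2*Y))/(2*Y) (B(Y) = (Y + (1771 + Y)/((2*Y)))/((2*Y)) = (Y + (1771 + Y)*(1/(2*Y)))*(1/(2*Y)) = (Y + (1771 + Y)/(2*Y))*(1/(2*Y)) = (Y + (1771 + Y)/(2*Y))/(2*Y))
C = -1106175 (C = (-700 - 805)*735 = -1505*735 = -1106175)
-3251040/C + B(780)/(-966295) = -3251040/(-1106175) + ((1/4)*(1771 + 780 + 2*780**2)/780**2)/(-966295) = -3251040*(-1/1106175) + ((1/4)*(1/608400)*(1771 + 780 + 2*608400))*(-1/966295) = 216736/73745 + ((1/4)*(1/608400)*(1771 + 780 + 1216800))*(-1/966295) = 216736/73745 + ((1/4)*(1/608400)*1219351)*(-1/966295) = 216736/73745 + (1219351/2433600)*(-1/966295) = 216736/73745 - 1219351/2351575512000 = 101934196049558501/34683387226488000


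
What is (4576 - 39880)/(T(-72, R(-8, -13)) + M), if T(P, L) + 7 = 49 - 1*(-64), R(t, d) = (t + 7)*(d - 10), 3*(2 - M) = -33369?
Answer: -35304/11231 ≈ -3.1434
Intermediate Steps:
M = 11125 (M = 2 - ⅓*(-33369) = 2 + 11123 = 11125)
R(t, d) = (-10 + d)*(7 + t) (R(t, d) = (7 + t)*(-10 + d) = (-10 + d)*(7 + t))
T(P, L) = 106 (T(P, L) = -7 + (49 - 1*(-64)) = -7 + (49 + 64) = -7 + 113 = 106)
(4576 - 39880)/(T(-72, R(-8, -13)) + M) = (4576 - 39880)/(106 + 11125) = -35304/11231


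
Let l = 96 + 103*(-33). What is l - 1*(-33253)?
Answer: 29950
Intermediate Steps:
l = -3303 (l = 96 - 3399 = -3303)
l - 1*(-33253) = -3303 - 1*(-33253) = -3303 + 33253 = 29950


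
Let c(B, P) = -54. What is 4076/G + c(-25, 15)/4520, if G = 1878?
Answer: 4580527/2122140 ≈ 2.1584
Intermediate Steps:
4076/G + c(-25, 15)/4520 = 4076/1878 - 54/4520 = 4076*(1/1878) - 54*1/4520 = 2038/939 - 27/2260 = 4580527/2122140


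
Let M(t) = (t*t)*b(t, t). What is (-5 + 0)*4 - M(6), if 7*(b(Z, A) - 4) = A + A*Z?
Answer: -380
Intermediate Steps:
b(Z, A) = 4 + A/7 + A*Z/7 (b(Z, A) = 4 + (A + A*Z)/7 = 4 + (A/7 + A*Z/7) = 4 + A/7 + A*Z/7)
M(t) = t**2*(4 + t/7 + t**2/7) (M(t) = (t*t)*(4 + t/7 + t*t/7) = t**2*(4 + t/7 + t**2/7))
(-5 + 0)*4 - M(6) = (-5 + 0)*4 - 6**2*(28 + 6 + 6**2)/7 = -5*4 - 36*(28 + 6 + 36)/7 = -20 - 36*70/7 = -20 - 1*360 = -20 - 360 = -380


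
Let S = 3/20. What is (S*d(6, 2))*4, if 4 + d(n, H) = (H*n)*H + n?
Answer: 78/5 ≈ 15.600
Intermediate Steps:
d(n, H) = -4 + n + n*H**2 (d(n, H) = -4 + ((H*n)*H + n) = -4 + (n*H**2 + n) = -4 + (n + n*H**2) = -4 + n + n*H**2)
S = 3/20 (S = 3*(1/20) = 3/20 ≈ 0.15000)
(S*d(6, 2))*4 = (3*(-4 + 6 + 6*2**2)/20)*4 = (3*(-4 + 6 + 6*4)/20)*4 = (3*(-4 + 6 + 24)/20)*4 = ((3/20)*26)*4 = (39/10)*4 = 78/5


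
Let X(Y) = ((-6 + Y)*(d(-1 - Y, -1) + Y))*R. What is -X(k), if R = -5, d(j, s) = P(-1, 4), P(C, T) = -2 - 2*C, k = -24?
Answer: 3600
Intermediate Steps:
d(j, s) = 0 (d(j, s) = -2 - 2*(-1) = -2 + 2 = 0)
X(Y) = -5*Y*(-6 + Y) (X(Y) = ((-6 + Y)*(0 + Y))*(-5) = ((-6 + Y)*Y)*(-5) = (Y*(-6 + Y))*(-5) = -5*Y*(-6 + Y))
-X(k) = -5*(-24)*(6 - 1*(-24)) = -5*(-24)*(6 + 24) = -5*(-24)*30 = -1*(-3600) = 3600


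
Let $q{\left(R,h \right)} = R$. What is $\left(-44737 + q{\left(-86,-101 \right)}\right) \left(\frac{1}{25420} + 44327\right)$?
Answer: $- \frac{50506213100643}{25420} \approx -1.9869 \cdot 10^{9}$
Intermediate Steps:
$\left(-44737 + q{\left(-86,-101 \right)}\right) \left(\frac{1}{25420} + 44327\right) = \left(-44737 - 86\right) \left(\frac{1}{25420} + 44327\right) = - 44823 \left(\frac{1}{25420} + 44327\right) = \left(-44823\right) \frac{1126792341}{25420} = - \frac{50506213100643}{25420}$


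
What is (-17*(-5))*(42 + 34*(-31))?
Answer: -86020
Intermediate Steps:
(-17*(-5))*(42 + 34*(-31)) = (-1*(-85))*(42 - 1054) = 85*(-1012) = -86020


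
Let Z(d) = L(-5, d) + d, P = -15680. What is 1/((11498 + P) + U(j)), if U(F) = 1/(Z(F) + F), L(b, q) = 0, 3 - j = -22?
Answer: -50/209099 ≈ -0.00023912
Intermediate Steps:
j = 25 (j = 3 - 1*(-22) = 3 + 22 = 25)
Z(d) = d (Z(d) = 0 + d = d)
U(F) = 1/(2*F) (U(F) = 1/(F + F) = 1/(2*F))
1/((11498 + P) + U(j)) = 1/((11498 - 15680) + (½)/25) = 1/(-4182 + (½)*(1/25)) = 1/(-4182 + 1/50) = 1/(-209099/50) = -50/209099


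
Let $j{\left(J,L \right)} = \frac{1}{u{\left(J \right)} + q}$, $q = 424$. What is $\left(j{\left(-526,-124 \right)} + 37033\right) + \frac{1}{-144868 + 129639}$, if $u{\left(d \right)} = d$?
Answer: $\frac{57525491483}{1553358} \approx 37033.0$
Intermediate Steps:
$j{\left(J,L \right)} = \frac{1}{424 + J}$ ($j{\left(J,L \right)} = \frac{1}{J + 424} = \frac{1}{424 + J}$)
$\left(j{\left(-526,-124 \right)} + 37033\right) + \frac{1}{-144868 + 129639} = \left(\frac{1}{424 - 526} + 37033\right) + \frac{1}{-144868 + 129639} = \left(\frac{1}{-102} + 37033\right) + \frac{1}{-15229} = \left(- \frac{1}{102} + 37033\right) - \frac{1}{15229} = \frac{3777365}{102} - \frac{1}{15229} = \frac{57525491483}{1553358}$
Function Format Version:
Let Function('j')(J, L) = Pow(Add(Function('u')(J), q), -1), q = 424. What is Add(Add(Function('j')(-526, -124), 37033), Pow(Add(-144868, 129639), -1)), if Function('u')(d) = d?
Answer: Rational(57525491483, 1553358) ≈ 37033.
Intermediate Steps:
Function('j')(J, L) = Pow(Add(424, J), -1) (Function('j')(J, L) = Pow(Add(J, 424), -1) = Pow(Add(424, J), -1))
Add(Add(Function('j')(-526, -124), 37033), Pow(Add(-144868, 129639), -1)) = Add(Add(Pow(Add(424, -526), -1), 37033), Pow(Add(-144868, 129639), -1)) = Add(Add(Pow(-102, -1), 37033), Pow(-15229, -1)) = Add(Add(Rational(-1, 102), 37033), Rational(-1, 15229)) = Add(Rational(3777365, 102), Rational(-1, 15229)) = Rational(57525491483, 1553358)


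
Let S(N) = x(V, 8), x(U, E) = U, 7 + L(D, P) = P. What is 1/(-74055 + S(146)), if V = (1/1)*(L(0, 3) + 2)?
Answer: -1/74057 ≈ -1.3503e-5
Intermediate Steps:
L(D, P) = -7 + P
V = -2 (V = (1/1)*((-7 + 3) + 2) = (1*1)*(-4 + 2) = 1*(-2) = -2)
S(N) = -2
1/(-74055 + S(146)) = 1/(-74055 - 2) = 1/(-74057) = -1/74057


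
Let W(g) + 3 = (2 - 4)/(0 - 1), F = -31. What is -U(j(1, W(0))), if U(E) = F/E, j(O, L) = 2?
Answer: 31/2 ≈ 15.500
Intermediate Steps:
W(g) = -1 (W(g) = -3 + (2 - 4)/(0 - 1) = -3 - 2/(-1) = -3 - 2*(-1) = -3 + 2 = -1)
U(E) = -31/E
-U(j(1, W(0))) = -(-31)/2 = -1*(-31/2) = 31/2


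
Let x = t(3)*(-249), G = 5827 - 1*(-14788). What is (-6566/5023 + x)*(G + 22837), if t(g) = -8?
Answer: 434487411000/5023 ≈ 8.6500e+7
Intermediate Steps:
G = 20615 (G = 5827 + 14788 = 20615)
x = 1992 (x = -8*(-249) = 1992)
(-6566/5023 + x)*(G + 22837) = (-6566/5023 + 1992)*(20615 + 22837) = (-6566*1/5023 + 1992)*43452 = (-6566/5023 + 1992)*43452 = (9999250/5023)*43452 = 434487411000/5023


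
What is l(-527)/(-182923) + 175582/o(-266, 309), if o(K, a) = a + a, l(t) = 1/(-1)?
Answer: 16058993402/56523207 ≈ 284.11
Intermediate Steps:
l(t) = -1
o(K, a) = 2*a
l(-527)/(-182923) + 175582/o(-266, 309) = -1/(-182923) + 175582/((2*309)) = -1*(-1/182923) + 175582/618 = 1/182923 + 175582*(1/618) = 1/182923 + 87791/309 = 16058993402/56523207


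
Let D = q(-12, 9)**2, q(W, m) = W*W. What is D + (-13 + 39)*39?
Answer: 21750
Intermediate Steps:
q(W, m) = W**2
D = 20736 (D = ((-12)**2)**2 = 144**2 = 20736)
D + (-13 + 39)*39 = 20736 + (-13 + 39)*39 = 20736 + 26*39 = 20736 + 1014 = 21750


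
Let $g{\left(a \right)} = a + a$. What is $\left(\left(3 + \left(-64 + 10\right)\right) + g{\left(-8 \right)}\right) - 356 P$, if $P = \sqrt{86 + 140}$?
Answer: $-67 - 356 \sqrt{226} \approx -5418.9$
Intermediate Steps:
$g{\left(a \right)} = 2 a$
$P = \sqrt{226} \approx 15.033$
$\left(\left(3 + \left(-64 + 10\right)\right) + g{\left(-8 \right)}\right) - 356 P = \left(\left(3 + \left(-64 + 10\right)\right) + 2 \left(-8\right)\right) - 356 \sqrt{226} = \left(\left(3 - 54\right) - 16\right) - 356 \sqrt{226} = \left(-51 - 16\right) - 356 \sqrt{226} = -67 - 356 \sqrt{226}$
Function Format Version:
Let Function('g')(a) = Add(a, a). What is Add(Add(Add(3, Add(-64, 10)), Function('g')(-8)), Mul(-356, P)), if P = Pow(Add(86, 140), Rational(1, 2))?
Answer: Add(-67, Mul(-356, Pow(226, Rational(1, 2)))) ≈ -5418.9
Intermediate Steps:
Function('g')(a) = Mul(2, a)
P = Pow(226, Rational(1, 2)) ≈ 15.033
Add(Add(Add(3, Add(-64, 10)), Function('g')(-8)), Mul(-356, P)) = Add(Add(Add(3, Add(-64, 10)), Mul(2, -8)), Mul(-356, Pow(226, Rational(1, 2)))) = Add(Add(Add(3, -54), -16), Mul(-356, Pow(226, Rational(1, 2)))) = Add(Add(-51, -16), Mul(-356, Pow(226, Rational(1, 2)))) = Add(-67, Mul(-356, Pow(226, Rational(1, 2))))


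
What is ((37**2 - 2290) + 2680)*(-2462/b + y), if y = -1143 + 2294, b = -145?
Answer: 297898963/145 ≈ 2.0545e+6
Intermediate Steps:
y = 1151
((37**2 - 2290) + 2680)*(-2462/b + y) = ((37**2 - 2290) + 2680)*(-2462/(-145) + 1151) = ((1369 - 2290) + 2680)*(-2462*(-1/145) + 1151) = (-921 + 2680)*(2462/145 + 1151) = 1759*(169357/145) = 297898963/145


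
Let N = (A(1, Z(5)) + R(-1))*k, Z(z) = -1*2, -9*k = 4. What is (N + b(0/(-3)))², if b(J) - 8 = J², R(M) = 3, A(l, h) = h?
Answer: 4624/81 ≈ 57.086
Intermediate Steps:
k = -4/9 (k = -⅑*4 = -4/9 ≈ -0.44444)
Z(z) = -2
b(J) = 8 + J²
N = -4/9 (N = (-2 + 3)*(-4/9) = 1*(-4/9) = -4/9 ≈ -0.44444)
(N + b(0/(-3)))² = (-4/9 + (8 + (0/(-3))²))² = (-4/9 + (8 + (0*(-⅓))²))² = (-4/9 + (8 + 0²))² = (-4/9 + (8 + 0))² = (-4/9 + 8)² = (68/9)² = 4624/81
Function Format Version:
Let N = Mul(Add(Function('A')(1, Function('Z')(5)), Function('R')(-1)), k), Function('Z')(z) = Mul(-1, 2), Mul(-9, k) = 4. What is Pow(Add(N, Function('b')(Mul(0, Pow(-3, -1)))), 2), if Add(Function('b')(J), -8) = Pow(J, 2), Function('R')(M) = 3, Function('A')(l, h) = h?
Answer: Rational(4624, 81) ≈ 57.086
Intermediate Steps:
k = Rational(-4, 9) (k = Mul(Rational(-1, 9), 4) = Rational(-4, 9) ≈ -0.44444)
Function('Z')(z) = -2
Function('b')(J) = Add(8, Pow(J, 2))
N = Rational(-4, 9) (N = Mul(Add(-2, 3), Rational(-4, 9)) = Mul(1, Rational(-4, 9)) = Rational(-4, 9) ≈ -0.44444)
Pow(Add(N, Function('b')(Mul(0, Pow(-3, -1)))), 2) = Pow(Add(Rational(-4, 9), Add(8, Pow(Mul(0, Pow(-3, -1)), 2))), 2) = Pow(Add(Rational(-4, 9), Add(8, Pow(Mul(0, Rational(-1, 3)), 2))), 2) = Pow(Add(Rational(-4, 9), Add(8, Pow(0, 2))), 2) = Pow(Add(Rational(-4, 9), Add(8, 0)), 2) = Pow(Add(Rational(-4, 9), 8), 2) = Pow(Rational(68, 9), 2) = Rational(4624, 81)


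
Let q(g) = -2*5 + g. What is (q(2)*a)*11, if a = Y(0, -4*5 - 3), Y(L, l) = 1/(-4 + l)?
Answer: 88/27 ≈ 3.2593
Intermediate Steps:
q(g) = -10 + g
a = -1/27 (a = 1/(-4 + (-4*5 - 3)) = 1/(-4 + (-20 - 3)) = 1/(-4 - 23) = 1/(-27) = -1/27 ≈ -0.037037)
(q(2)*a)*11 = ((-10 + 2)*(-1/27))*11 = -8*(-1/27)*11 = (8/27)*11 = 88/27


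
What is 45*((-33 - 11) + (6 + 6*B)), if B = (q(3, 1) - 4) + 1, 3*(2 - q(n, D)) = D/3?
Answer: -2010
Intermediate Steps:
q(n, D) = 2 - D/9 (q(n, D) = 2 - D/(3*3) = 2 - D/9)
B = -10/9 (B = ((2 - 1/9*1) - 4) + 1 = ((2 - 1/9) - 4) + 1 = (17/9 - 4) + 1 = -19/9 + 1 = -10/9 ≈ -1.1111)
45*((-33 - 11) + (6 + 6*B)) = 45*((-33 - 11) + (6 + 6*(-10/9))) = 45*(-44 + (6 - 20/3)) = 45*(-44 - 2/3) = 45*(-134/3) = -2010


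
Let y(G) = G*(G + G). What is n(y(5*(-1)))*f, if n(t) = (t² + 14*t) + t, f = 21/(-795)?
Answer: -4550/53 ≈ -85.849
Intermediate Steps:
y(G) = 2*G² (y(G) = G*(2*G) = 2*G²)
f = -7/265 (f = 21*(-1/795) = -7/265 ≈ -0.026415)
n(t) = t² + 15*t
n(y(5*(-1)))*f = ((2*(5*(-1))²)*(15 + 2*(5*(-1))²))*(-7/265) = ((2*(-5)²)*(15 + 2*(-5)²))*(-7/265) = ((2*25)*(15 + 2*25))*(-7/265) = (50*(15 + 50))*(-7/265) = (50*65)*(-7/265) = 3250*(-7/265) = -4550/53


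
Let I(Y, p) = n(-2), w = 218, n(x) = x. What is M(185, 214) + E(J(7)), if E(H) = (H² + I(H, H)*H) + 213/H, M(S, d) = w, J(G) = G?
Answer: 1984/7 ≈ 283.43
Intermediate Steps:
I(Y, p) = -2
M(S, d) = 218
E(H) = H² - 2*H + 213/H (E(H) = (H² - 2*H) + 213/H = H² - 2*H + 213/H)
M(185, 214) + E(J(7)) = 218 + (213 + 7²*(-2 + 7))/7 = 218 + (213 + 49*5)/7 = 218 + (213 + 245)/7 = 218 + (⅐)*458 = 218 + 458/7 = 1984/7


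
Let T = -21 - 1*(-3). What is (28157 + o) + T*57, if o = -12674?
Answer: 14457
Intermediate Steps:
T = -18 (T = -21 + 3 = -18)
(28157 + o) + T*57 = (28157 - 12674) - 18*57 = 15483 - 1026 = 14457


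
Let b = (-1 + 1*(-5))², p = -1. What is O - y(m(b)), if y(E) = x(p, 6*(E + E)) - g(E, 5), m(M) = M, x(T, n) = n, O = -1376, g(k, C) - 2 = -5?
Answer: -1811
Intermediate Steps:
g(k, C) = -3 (g(k, C) = 2 - 5 = -3)
b = 36 (b = (-1 - 5)² = (-6)² = 36)
y(E) = 3 + 12*E (y(E) = 6*(E + E) - 1*(-3) = 6*(2*E) + 3 = 12*E + 3 = 3 + 12*E)
O - y(m(b)) = -1376 - (3 + 12*36) = -1376 - (3 + 432) = -1376 - 1*435 = -1376 - 435 = -1811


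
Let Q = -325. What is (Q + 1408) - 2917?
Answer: -1834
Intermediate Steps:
(Q + 1408) - 2917 = (-325 + 1408) - 2917 = 1083 - 2917 = -1834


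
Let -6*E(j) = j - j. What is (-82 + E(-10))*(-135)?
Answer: 11070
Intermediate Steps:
E(j) = 0 (E(j) = -(j - j)/6 = -1/6*0 = 0)
(-82 + E(-10))*(-135) = (-82 + 0)*(-135) = -82*(-135) = 11070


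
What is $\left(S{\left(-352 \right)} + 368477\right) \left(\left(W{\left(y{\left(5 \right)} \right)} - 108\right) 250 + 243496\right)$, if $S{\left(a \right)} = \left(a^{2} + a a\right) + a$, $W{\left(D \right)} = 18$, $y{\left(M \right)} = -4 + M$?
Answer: $136118729268$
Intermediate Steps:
$S{\left(a \right)} = a + 2 a^{2}$ ($S{\left(a \right)} = \left(a^{2} + a^{2}\right) + a = 2 a^{2} + a = a + 2 a^{2}$)
$\left(S{\left(-352 \right)} + 368477\right) \left(\left(W{\left(y{\left(5 \right)} \right)} - 108\right) 250 + 243496\right) = \left(- 352 \left(1 + 2 \left(-352\right)\right) + 368477\right) \left(\left(18 - 108\right) 250 + 243496\right) = \left(- 352 \left(1 - 704\right) + 368477\right) \left(\left(-90\right) 250 + 243496\right) = \left(\left(-352\right) \left(-703\right) + 368477\right) \left(-22500 + 243496\right) = \left(247456 + 368477\right) 220996 = 615933 \cdot 220996 = 136118729268$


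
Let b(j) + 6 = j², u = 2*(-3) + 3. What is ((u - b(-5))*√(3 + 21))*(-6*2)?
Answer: 528*√6 ≈ 1293.3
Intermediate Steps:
u = -3 (u = -6 + 3 = -3)
b(j) = -6 + j²
((u - b(-5))*√(3 + 21))*(-6*2) = ((-3 - (-6 + (-5)²))*√(3 + 21))*(-6*2) = ((-3 - (-6 + 25))*√24)*(-12) = ((-3 - 1*19)*(2*√6))*(-12) = ((-3 - 19)*(2*√6))*(-12) = -44*√6*(-12) = 528*√6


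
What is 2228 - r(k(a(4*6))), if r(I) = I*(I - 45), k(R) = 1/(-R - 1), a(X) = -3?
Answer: 9001/4 ≈ 2250.3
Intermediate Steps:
k(R) = 1/(-1 - R)
r(I) = I*(-45 + I)
2228 - r(k(a(4*6))) = 2228 - (-1/(1 - 3))*(-45 - 1/(1 - 3)) = 2228 - (-1/(-2))*(-45 - 1/(-2)) = 2228 - (-1*(-1/2))*(-45 - 1*(-1/2)) = 2228 - (-45 + 1/2)/2 = 2228 - (-89)/(2*2) = 2228 - 1*(-89/4) = 2228 + 89/4 = 9001/4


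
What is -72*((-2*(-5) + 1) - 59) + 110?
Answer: 3566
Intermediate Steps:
-72*((-2*(-5) + 1) - 59) + 110 = -72*((10 + 1) - 59) + 110 = -72*(11 - 59) + 110 = -72*(-48) + 110 = 3456 + 110 = 3566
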